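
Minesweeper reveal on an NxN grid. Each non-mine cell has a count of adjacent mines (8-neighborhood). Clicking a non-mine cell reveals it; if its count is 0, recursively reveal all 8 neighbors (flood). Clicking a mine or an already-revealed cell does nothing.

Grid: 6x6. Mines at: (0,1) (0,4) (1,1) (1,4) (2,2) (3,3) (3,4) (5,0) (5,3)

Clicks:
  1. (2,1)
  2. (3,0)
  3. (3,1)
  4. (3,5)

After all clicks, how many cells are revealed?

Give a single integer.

Click 1 (2,1) count=2: revealed 1 new [(2,1)] -> total=1
Click 2 (3,0) count=0: revealed 5 new [(2,0) (3,0) (3,1) (4,0) (4,1)] -> total=6
Click 3 (3,1) count=1: revealed 0 new [(none)] -> total=6
Click 4 (3,5) count=1: revealed 1 new [(3,5)] -> total=7

Answer: 7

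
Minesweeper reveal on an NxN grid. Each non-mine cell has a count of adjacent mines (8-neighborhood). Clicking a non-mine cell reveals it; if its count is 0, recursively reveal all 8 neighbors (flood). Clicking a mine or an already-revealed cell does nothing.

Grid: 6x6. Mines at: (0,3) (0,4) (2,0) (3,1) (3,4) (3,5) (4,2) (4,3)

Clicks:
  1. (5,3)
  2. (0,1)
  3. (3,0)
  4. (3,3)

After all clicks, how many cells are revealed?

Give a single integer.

Click 1 (5,3) count=2: revealed 1 new [(5,3)] -> total=1
Click 2 (0,1) count=0: revealed 6 new [(0,0) (0,1) (0,2) (1,0) (1,1) (1,2)] -> total=7
Click 3 (3,0) count=2: revealed 1 new [(3,0)] -> total=8
Click 4 (3,3) count=3: revealed 1 new [(3,3)] -> total=9

Answer: 9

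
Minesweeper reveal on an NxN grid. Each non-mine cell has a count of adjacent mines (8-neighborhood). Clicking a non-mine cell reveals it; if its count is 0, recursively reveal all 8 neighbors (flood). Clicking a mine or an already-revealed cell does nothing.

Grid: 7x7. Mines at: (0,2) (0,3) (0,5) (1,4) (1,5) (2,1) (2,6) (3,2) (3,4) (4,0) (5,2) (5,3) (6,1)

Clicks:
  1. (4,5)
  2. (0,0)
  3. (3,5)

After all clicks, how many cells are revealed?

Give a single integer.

Answer: 6

Derivation:
Click 1 (4,5) count=1: revealed 1 new [(4,5)] -> total=1
Click 2 (0,0) count=0: revealed 4 new [(0,0) (0,1) (1,0) (1,1)] -> total=5
Click 3 (3,5) count=2: revealed 1 new [(3,5)] -> total=6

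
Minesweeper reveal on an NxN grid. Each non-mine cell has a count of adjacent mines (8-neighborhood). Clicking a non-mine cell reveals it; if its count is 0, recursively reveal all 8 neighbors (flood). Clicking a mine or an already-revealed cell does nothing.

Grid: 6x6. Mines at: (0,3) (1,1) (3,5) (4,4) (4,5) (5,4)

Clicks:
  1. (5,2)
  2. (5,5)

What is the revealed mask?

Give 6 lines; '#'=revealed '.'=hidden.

Answer: ......
..###.
#####.
#####.
####..
####.#

Derivation:
Click 1 (5,2) count=0: revealed 21 new [(1,2) (1,3) (1,4) (2,0) (2,1) (2,2) (2,3) (2,4) (3,0) (3,1) (3,2) (3,3) (3,4) (4,0) (4,1) (4,2) (4,3) (5,0) (5,1) (5,2) (5,3)] -> total=21
Click 2 (5,5) count=3: revealed 1 new [(5,5)] -> total=22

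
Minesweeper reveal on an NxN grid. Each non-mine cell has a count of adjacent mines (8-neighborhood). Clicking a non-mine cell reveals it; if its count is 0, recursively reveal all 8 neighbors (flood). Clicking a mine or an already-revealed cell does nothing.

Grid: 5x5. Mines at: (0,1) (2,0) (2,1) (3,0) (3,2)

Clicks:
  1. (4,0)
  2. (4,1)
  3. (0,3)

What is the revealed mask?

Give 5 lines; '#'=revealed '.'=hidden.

Answer: ..###
..###
..###
...##
##.##

Derivation:
Click 1 (4,0) count=1: revealed 1 new [(4,0)] -> total=1
Click 2 (4,1) count=2: revealed 1 new [(4,1)] -> total=2
Click 3 (0,3) count=0: revealed 13 new [(0,2) (0,3) (0,4) (1,2) (1,3) (1,4) (2,2) (2,3) (2,4) (3,3) (3,4) (4,3) (4,4)] -> total=15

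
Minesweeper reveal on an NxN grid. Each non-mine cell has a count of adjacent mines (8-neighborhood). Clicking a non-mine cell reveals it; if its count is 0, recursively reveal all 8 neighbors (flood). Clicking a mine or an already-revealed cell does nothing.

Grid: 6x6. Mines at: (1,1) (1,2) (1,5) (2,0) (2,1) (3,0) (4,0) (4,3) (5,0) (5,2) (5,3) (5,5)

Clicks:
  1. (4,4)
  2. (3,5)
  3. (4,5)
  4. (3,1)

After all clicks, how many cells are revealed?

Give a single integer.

Click 1 (4,4) count=3: revealed 1 new [(4,4)] -> total=1
Click 2 (3,5) count=0: revealed 5 new [(2,4) (2,5) (3,4) (3,5) (4,5)] -> total=6
Click 3 (4,5) count=1: revealed 0 new [(none)] -> total=6
Click 4 (3,1) count=4: revealed 1 new [(3,1)] -> total=7

Answer: 7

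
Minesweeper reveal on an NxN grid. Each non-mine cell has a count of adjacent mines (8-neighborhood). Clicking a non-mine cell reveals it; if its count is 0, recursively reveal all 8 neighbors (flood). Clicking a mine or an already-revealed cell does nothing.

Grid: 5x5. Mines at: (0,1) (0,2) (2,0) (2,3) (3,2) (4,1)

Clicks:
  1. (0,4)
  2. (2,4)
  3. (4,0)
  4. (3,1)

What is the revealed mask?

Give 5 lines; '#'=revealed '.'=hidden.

Click 1 (0,4) count=0: revealed 4 new [(0,3) (0,4) (1,3) (1,4)] -> total=4
Click 2 (2,4) count=1: revealed 1 new [(2,4)] -> total=5
Click 3 (4,0) count=1: revealed 1 new [(4,0)] -> total=6
Click 4 (3,1) count=3: revealed 1 new [(3,1)] -> total=7

Answer: ...##
...##
....#
.#...
#....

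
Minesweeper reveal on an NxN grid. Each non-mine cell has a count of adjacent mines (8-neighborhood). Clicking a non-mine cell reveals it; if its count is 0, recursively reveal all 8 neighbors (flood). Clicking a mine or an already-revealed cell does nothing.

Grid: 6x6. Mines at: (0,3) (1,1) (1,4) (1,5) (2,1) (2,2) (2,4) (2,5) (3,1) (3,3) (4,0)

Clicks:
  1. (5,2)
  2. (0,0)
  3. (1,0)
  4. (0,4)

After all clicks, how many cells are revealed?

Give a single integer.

Click 1 (5,2) count=0: revealed 12 new [(3,4) (3,5) (4,1) (4,2) (4,3) (4,4) (4,5) (5,1) (5,2) (5,3) (5,4) (5,5)] -> total=12
Click 2 (0,0) count=1: revealed 1 new [(0,0)] -> total=13
Click 3 (1,0) count=2: revealed 1 new [(1,0)] -> total=14
Click 4 (0,4) count=3: revealed 1 new [(0,4)] -> total=15

Answer: 15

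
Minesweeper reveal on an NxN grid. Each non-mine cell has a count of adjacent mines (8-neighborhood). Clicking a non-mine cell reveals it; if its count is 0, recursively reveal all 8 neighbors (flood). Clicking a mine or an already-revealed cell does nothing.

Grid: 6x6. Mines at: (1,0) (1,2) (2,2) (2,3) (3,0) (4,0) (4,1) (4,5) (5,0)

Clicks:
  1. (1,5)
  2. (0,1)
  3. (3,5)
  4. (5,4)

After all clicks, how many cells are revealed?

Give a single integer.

Click 1 (1,5) count=0: revealed 10 new [(0,3) (0,4) (0,5) (1,3) (1,4) (1,5) (2,4) (2,5) (3,4) (3,5)] -> total=10
Click 2 (0,1) count=2: revealed 1 new [(0,1)] -> total=11
Click 3 (3,5) count=1: revealed 0 new [(none)] -> total=11
Click 4 (5,4) count=1: revealed 1 new [(5,4)] -> total=12

Answer: 12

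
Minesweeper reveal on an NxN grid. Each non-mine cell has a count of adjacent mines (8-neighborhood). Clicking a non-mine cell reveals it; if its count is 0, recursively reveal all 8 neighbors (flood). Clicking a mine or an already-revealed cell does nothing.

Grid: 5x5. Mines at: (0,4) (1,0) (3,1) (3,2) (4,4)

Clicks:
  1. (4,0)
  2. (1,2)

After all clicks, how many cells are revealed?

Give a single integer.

Answer: 10

Derivation:
Click 1 (4,0) count=1: revealed 1 new [(4,0)] -> total=1
Click 2 (1,2) count=0: revealed 9 new [(0,1) (0,2) (0,3) (1,1) (1,2) (1,3) (2,1) (2,2) (2,3)] -> total=10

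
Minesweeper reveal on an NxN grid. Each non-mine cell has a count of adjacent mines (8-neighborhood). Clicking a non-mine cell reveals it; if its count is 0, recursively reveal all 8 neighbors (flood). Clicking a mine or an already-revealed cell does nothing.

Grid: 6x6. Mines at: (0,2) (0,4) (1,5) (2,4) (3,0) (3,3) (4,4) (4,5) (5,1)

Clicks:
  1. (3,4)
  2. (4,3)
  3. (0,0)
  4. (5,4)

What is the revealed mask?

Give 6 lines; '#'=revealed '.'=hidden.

Click 1 (3,4) count=4: revealed 1 new [(3,4)] -> total=1
Click 2 (4,3) count=2: revealed 1 new [(4,3)] -> total=2
Click 3 (0,0) count=0: revealed 6 new [(0,0) (0,1) (1,0) (1,1) (2,0) (2,1)] -> total=8
Click 4 (5,4) count=2: revealed 1 new [(5,4)] -> total=9

Answer: ##....
##....
##....
....#.
...#..
....#.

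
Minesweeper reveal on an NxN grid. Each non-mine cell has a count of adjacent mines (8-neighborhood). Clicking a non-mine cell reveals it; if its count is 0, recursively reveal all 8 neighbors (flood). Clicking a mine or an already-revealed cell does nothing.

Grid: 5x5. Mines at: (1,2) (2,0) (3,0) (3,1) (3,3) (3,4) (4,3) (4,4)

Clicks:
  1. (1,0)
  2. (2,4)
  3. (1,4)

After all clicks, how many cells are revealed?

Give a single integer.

Click 1 (1,0) count=1: revealed 1 new [(1,0)] -> total=1
Click 2 (2,4) count=2: revealed 1 new [(2,4)] -> total=2
Click 3 (1,4) count=0: revealed 5 new [(0,3) (0,4) (1,3) (1,4) (2,3)] -> total=7

Answer: 7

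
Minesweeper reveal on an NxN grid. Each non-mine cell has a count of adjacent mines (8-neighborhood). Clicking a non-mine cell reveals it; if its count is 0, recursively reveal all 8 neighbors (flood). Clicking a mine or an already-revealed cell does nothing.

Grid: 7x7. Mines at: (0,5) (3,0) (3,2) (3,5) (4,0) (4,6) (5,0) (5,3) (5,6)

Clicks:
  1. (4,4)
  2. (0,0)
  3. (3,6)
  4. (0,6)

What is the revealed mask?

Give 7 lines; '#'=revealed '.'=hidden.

Answer: #####.#
#####..
#####..
......#
....#..
.......
.......

Derivation:
Click 1 (4,4) count=2: revealed 1 new [(4,4)] -> total=1
Click 2 (0,0) count=0: revealed 15 new [(0,0) (0,1) (0,2) (0,3) (0,4) (1,0) (1,1) (1,2) (1,3) (1,4) (2,0) (2,1) (2,2) (2,3) (2,4)] -> total=16
Click 3 (3,6) count=2: revealed 1 new [(3,6)] -> total=17
Click 4 (0,6) count=1: revealed 1 new [(0,6)] -> total=18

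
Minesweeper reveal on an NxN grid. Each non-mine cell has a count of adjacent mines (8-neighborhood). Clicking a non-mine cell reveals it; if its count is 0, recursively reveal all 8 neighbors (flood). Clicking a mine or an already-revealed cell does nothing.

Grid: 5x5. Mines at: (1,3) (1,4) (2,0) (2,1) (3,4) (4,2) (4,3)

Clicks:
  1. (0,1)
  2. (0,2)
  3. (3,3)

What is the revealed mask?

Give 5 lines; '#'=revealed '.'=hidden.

Click 1 (0,1) count=0: revealed 6 new [(0,0) (0,1) (0,2) (1,0) (1,1) (1,2)] -> total=6
Click 2 (0,2) count=1: revealed 0 new [(none)] -> total=6
Click 3 (3,3) count=3: revealed 1 new [(3,3)] -> total=7

Answer: ###..
###..
.....
...#.
.....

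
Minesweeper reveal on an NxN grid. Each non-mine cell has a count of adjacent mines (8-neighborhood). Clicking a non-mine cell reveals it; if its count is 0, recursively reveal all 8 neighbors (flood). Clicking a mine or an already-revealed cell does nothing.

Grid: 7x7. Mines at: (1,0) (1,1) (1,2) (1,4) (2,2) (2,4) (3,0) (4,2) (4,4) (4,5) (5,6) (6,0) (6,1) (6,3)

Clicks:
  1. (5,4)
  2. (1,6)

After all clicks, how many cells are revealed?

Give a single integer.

Click 1 (5,4) count=3: revealed 1 new [(5,4)] -> total=1
Click 2 (1,6) count=0: revealed 8 new [(0,5) (0,6) (1,5) (1,6) (2,5) (2,6) (3,5) (3,6)] -> total=9

Answer: 9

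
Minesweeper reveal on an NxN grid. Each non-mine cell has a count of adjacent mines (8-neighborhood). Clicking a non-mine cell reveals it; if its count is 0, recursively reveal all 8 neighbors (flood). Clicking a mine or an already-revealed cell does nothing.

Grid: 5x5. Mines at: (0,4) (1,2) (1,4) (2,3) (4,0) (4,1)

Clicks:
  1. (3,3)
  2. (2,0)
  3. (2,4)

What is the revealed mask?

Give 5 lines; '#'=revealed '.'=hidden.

Answer: ##...
##...
##..#
##.#.
.....

Derivation:
Click 1 (3,3) count=1: revealed 1 new [(3,3)] -> total=1
Click 2 (2,0) count=0: revealed 8 new [(0,0) (0,1) (1,0) (1,1) (2,0) (2,1) (3,0) (3,1)] -> total=9
Click 3 (2,4) count=2: revealed 1 new [(2,4)] -> total=10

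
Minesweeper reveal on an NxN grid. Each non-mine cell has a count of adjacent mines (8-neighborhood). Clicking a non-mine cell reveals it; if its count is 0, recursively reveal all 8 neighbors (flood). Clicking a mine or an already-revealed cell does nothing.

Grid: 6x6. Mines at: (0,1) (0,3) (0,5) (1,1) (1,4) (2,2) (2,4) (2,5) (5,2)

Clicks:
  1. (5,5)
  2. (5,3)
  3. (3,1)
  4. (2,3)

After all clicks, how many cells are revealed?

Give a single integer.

Answer: 11

Derivation:
Click 1 (5,5) count=0: revealed 9 new [(3,3) (3,4) (3,5) (4,3) (4,4) (4,5) (5,3) (5,4) (5,5)] -> total=9
Click 2 (5,3) count=1: revealed 0 new [(none)] -> total=9
Click 3 (3,1) count=1: revealed 1 new [(3,1)] -> total=10
Click 4 (2,3) count=3: revealed 1 new [(2,3)] -> total=11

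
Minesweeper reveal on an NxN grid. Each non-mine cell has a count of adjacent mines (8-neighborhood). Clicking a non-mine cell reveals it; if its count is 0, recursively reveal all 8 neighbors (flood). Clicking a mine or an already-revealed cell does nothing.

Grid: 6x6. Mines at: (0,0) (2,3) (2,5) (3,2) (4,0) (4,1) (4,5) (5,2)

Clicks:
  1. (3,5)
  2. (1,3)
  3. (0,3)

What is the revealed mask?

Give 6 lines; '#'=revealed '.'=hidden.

Click 1 (3,5) count=2: revealed 1 new [(3,5)] -> total=1
Click 2 (1,3) count=1: revealed 1 new [(1,3)] -> total=2
Click 3 (0,3) count=0: revealed 9 new [(0,1) (0,2) (0,3) (0,4) (0,5) (1,1) (1,2) (1,4) (1,5)] -> total=11

Answer: .#####
.#####
......
.....#
......
......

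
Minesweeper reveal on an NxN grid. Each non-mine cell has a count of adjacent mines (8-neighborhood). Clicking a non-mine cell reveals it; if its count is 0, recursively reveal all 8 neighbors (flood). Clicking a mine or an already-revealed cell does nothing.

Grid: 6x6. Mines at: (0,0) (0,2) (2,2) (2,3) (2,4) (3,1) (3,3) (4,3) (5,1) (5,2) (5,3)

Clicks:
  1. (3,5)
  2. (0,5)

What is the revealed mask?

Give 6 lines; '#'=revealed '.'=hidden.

Answer: ...###
...###
......
.....#
......
......

Derivation:
Click 1 (3,5) count=1: revealed 1 new [(3,5)] -> total=1
Click 2 (0,5) count=0: revealed 6 new [(0,3) (0,4) (0,5) (1,3) (1,4) (1,5)] -> total=7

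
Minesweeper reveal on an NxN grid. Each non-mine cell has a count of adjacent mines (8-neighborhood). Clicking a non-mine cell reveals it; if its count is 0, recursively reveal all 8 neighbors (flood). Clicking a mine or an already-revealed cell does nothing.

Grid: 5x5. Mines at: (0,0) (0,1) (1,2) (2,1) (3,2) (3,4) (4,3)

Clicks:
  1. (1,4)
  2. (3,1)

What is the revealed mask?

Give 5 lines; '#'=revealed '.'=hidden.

Answer: ...##
...##
...##
.#...
.....

Derivation:
Click 1 (1,4) count=0: revealed 6 new [(0,3) (0,4) (1,3) (1,4) (2,3) (2,4)] -> total=6
Click 2 (3,1) count=2: revealed 1 new [(3,1)] -> total=7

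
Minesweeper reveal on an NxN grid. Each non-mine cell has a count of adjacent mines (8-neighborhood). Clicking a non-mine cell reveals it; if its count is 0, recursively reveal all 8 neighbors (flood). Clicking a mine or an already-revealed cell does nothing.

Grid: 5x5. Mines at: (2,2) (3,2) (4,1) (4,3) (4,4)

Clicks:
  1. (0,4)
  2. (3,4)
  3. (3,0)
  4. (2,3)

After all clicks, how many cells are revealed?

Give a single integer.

Click 1 (0,4) count=0: revealed 18 new [(0,0) (0,1) (0,2) (0,3) (0,4) (1,0) (1,1) (1,2) (1,3) (1,4) (2,0) (2,1) (2,3) (2,4) (3,0) (3,1) (3,3) (3,4)] -> total=18
Click 2 (3,4) count=2: revealed 0 new [(none)] -> total=18
Click 3 (3,0) count=1: revealed 0 new [(none)] -> total=18
Click 4 (2,3) count=2: revealed 0 new [(none)] -> total=18

Answer: 18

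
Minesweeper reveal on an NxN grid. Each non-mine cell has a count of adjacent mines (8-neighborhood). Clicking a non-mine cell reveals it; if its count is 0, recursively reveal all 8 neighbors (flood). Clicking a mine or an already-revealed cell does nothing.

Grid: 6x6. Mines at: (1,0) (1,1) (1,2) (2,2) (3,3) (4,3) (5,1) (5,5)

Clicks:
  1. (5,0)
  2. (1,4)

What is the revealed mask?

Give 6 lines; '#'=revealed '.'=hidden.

Answer: ...###
...###
...###
....##
....##
#.....

Derivation:
Click 1 (5,0) count=1: revealed 1 new [(5,0)] -> total=1
Click 2 (1,4) count=0: revealed 13 new [(0,3) (0,4) (0,5) (1,3) (1,4) (1,5) (2,3) (2,4) (2,5) (3,4) (3,5) (4,4) (4,5)] -> total=14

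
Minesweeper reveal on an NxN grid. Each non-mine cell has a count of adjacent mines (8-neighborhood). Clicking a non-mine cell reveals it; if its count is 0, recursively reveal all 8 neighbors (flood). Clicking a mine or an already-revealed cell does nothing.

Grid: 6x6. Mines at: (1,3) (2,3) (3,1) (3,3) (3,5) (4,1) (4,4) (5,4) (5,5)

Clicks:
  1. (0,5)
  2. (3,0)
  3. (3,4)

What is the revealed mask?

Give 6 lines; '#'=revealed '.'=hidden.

Click 1 (0,5) count=0: revealed 6 new [(0,4) (0,5) (1,4) (1,5) (2,4) (2,5)] -> total=6
Click 2 (3,0) count=2: revealed 1 new [(3,0)] -> total=7
Click 3 (3,4) count=4: revealed 1 new [(3,4)] -> total=8

Answer: ....##
....##
....##
#...#.
......
......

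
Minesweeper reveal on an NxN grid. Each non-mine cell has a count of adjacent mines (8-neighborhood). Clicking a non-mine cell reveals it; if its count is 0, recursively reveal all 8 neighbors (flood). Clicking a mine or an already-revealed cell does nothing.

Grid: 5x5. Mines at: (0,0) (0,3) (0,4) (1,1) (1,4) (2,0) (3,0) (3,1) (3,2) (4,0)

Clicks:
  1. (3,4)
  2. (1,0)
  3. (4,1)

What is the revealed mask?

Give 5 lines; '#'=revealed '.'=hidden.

Click 1 (3,4) count=0: revealed 6 new [(2,3) (2,4) (3,3) (3,4) (4,3) (4,4)] -> total=6
Click 2 (1,0) count=3: revealed 1 new [(1,0)] -> total=7
Click 3 (4,1) count=4: revealed 1 new [(4,1)] -> total=8

Answer: .....
#....
...##
...##
.#.##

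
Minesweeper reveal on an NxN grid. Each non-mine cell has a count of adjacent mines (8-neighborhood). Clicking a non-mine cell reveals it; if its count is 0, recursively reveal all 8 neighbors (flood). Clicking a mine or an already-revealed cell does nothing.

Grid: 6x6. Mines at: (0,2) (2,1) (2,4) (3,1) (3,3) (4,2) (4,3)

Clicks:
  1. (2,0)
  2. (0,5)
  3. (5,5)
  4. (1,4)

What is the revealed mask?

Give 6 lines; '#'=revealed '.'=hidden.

Answer: ...###
...###
#.....
....##
....##
....##

Derivation:
Click 1 (2,0) count=2: revealed 1 new [(2,0)] -> total=1
Click 2 (0,5) count=0: revealed 6 new [(0,3) (0,4) (0,5) (1,3) (1,4) (1,5)] -> total=7
Click 3 (5,5) count=0: revealed 6 new [(3,4) (3,5) (4,4) (4,5) (5,4) (5,5)] -> total=13
Click 4 (1,4) count=1: revealed 0 new [(none)] -> total=13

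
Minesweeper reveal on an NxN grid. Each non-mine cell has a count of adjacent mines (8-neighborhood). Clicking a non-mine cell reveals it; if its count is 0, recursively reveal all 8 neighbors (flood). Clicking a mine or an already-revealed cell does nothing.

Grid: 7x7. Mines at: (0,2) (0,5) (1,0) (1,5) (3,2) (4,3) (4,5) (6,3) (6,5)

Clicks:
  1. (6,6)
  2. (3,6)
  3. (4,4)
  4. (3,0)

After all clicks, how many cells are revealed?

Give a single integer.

Answer: 16

Derivation:
Click 1 (6,6) count=1: revealed 1 new [(6,6)] -> total=1
Click 2 (3,6) count=1: revealed 1 new [(3,6)] -> total=2
Click 3 (4,4) count=2: revealed 1 new [(4,4)] -> total=3
Click 4 (3,0) count=0: revealed 13 new [(2,0) (2,1) (3,0) (3,1) (4,0) (4,1) (4,2) (5,0) (5,1) (5,2) (6,0) (6,1) (6,2)] -> total=16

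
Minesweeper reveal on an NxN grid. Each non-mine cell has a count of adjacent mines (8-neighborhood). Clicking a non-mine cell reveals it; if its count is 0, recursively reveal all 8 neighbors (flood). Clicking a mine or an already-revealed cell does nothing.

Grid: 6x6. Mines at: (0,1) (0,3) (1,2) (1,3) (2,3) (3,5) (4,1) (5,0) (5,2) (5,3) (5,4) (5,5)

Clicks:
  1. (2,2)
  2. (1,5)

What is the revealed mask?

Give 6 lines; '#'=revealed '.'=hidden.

Click 1 (2,2) count=3: revealed 1 new [(2,2)] -> total=1
Click 2 (1,5) count=0: revealed 6 new [(0,4) (0,5) (1,4) (1,5) (2,4) (2,5)] -> total=7

Answer: ....##
....##
..#.##
......
......
......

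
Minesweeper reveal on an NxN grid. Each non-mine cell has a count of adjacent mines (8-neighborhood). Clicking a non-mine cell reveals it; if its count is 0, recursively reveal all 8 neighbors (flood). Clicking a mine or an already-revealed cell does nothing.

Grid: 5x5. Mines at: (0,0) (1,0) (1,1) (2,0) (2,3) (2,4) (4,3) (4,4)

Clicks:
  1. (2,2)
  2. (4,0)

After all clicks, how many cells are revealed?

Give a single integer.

Click 1 (2,2) count=2: revealed 1 new [(2,2)] -> total=1
Click 2 (4,0) count=0: revealed 6 new [(3,0) (3,1) (3,2) (4,0) (4,1) (4,2)] -> total=7

Answer: 7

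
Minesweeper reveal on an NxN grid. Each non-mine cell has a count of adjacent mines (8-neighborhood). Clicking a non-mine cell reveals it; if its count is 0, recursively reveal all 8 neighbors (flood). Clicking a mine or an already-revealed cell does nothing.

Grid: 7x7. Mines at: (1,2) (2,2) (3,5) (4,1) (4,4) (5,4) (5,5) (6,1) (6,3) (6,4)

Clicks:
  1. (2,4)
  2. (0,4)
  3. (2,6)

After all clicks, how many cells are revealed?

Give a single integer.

Click 1 (2,4) count=1: revealed 1 new [(2,4)] -> total=1
Click 2 (0,4) count=0: revealed 11 new [(0,3) (0,4) (0,5) (0,6) (1,3) (1,4) (1,5) (1,6) (2,3) (2,5) (2,6)] -> total=12
Click 3 (2,6) count=1: revealed 0 new [(none)] -> total=12

Answer: 12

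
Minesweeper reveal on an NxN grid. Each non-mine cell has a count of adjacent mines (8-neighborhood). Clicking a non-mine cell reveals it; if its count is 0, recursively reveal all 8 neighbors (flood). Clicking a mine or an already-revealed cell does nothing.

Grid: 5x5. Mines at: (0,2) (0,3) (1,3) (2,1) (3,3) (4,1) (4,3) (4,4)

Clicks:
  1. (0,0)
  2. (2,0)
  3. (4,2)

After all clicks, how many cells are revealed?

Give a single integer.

Click 1 (0,0) count=0: revealed 4 new [(0,0) (0,1) (1,0) (1,1)] -> total=4
Click 2 (2,0) count=1: revealed 1 new [(2,0)] -> total=5
Click 3 (4,2) count=3: revealed 1 new [(4,2)] -> total=6

Answer: 6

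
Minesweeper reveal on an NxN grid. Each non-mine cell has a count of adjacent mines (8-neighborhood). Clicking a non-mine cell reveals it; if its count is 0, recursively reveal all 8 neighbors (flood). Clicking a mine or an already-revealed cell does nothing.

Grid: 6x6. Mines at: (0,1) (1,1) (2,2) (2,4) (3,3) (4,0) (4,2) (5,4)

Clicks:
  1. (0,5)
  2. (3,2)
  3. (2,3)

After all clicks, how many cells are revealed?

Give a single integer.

Answer: 10

Derivation:
Click 1 (0,5) count=0: revealed 8 new [(0,2) (0,3) (0,4) (0,5) (1,2) (1,3) (1,4) (1,5)] -> total=8
Click 2 (3,2) count=3: revealed 1 new [(3,2)] -> total=9
Click 3 (2,3) count=3: revealed 1 new [(2,3)] -> total=10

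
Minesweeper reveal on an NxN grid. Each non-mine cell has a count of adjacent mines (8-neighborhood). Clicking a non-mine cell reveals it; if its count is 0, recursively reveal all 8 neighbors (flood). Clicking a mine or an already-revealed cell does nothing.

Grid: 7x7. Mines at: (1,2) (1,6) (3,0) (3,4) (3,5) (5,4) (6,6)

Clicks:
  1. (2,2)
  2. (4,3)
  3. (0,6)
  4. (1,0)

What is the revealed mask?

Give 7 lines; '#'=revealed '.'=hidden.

Click 1 (2,2) count=1: revealed 1 new [(2,2)] -> total=1
Click 2 (4,3) count=2: revealed 1 new [(4,3)] -> total=2
Click 3 (0,6) count=1: revealed 1 new [(0,6)] -> total=3
Click 4 (1,0) count=0: revealed 6 new [(0,0) (0,1) (1,0) (1,1) (2,0) (2,1)] -> total=9

Answer: ##....#
##.....
###....
.......
...#...
.......
.......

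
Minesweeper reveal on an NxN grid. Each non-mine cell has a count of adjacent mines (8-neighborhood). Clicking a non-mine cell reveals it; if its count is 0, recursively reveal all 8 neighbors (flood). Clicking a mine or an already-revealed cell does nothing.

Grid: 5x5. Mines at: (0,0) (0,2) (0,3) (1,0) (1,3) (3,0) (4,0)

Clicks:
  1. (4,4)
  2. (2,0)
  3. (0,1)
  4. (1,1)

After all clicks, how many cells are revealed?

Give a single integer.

Click 1 (4,4) count=0: revealed 12 new [(2,1) (2,2) (2,3) (2,4) (3,1) (3,2) (3,3) (3,4) (4,1) (4,2) (4,3) (4,4)] -> total=12
Click 2 (2,0) count=2: revealed 1 new [(2,0)] -> total=13
Click 3 (0,1) count=3: revealed 1 new [(0,1)] -> total=14
Click 4 (1,1) count=3: revealed 1 new [(1,1)] -> total=15

Answer: 15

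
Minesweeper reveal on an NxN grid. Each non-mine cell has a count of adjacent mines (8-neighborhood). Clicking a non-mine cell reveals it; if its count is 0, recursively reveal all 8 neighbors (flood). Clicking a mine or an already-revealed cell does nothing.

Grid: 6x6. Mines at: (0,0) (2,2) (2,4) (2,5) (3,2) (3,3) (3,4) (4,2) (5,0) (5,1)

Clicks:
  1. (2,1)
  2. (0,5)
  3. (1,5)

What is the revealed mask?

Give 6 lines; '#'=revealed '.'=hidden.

Answer: .#####
.#####
.#....
......
......
......

Derivation:
Click 1 (2,1) count=2: revealed 1 new [(2,1)] -> total=1
Click 2 (0,5) count=0: revealed 10 new [(0,1) (0,2) (0,3) (0,4) (0,5) (1,1) (1,2) (1,3) (1,4) (1,5)] -> total=11
Click 3 (1,5) count=2: revealed 0 new [(none)] -> total=11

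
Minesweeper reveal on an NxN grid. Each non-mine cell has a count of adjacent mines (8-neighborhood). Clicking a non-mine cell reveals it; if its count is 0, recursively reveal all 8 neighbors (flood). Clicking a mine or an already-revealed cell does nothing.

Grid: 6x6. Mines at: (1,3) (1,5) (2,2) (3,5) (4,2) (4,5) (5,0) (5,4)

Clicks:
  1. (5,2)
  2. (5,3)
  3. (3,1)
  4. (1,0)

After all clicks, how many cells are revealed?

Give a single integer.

Answer: 14

Derivation:
Click 1 (5,2) count=1: revealed 1 new [(5,2)] -> total=1
Click 2 (5,3) count=2: revealed 1 new [(5,3)] -> total=2
Click 3 (3,1) count=2: revealed 1 new [(3,1)] -> total=3
Click 4 (1,0) count=0: revealed 11 new [(0,0) (0,1) (0,2) (1,0) (1,1) (1,2) (2,0) (2,1) (3,0) (4,0) (4,1)] -> total=14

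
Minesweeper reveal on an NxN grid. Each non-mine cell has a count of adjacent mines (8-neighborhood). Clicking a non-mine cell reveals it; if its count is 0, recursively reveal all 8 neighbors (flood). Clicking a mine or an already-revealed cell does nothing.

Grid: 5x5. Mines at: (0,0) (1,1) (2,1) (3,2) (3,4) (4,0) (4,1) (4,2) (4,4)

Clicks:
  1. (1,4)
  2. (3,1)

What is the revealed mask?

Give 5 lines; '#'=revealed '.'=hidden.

Answer: ..###
..###
..###
.#...
.....

Derivation:
Click 1 (1,4) count=0: revealed 9 new [(0,2) (0,3) (0,4) (1,2) (1,3) (1,4) (2,2) (2,3) (2,4)] -> total=9
Click 2 (3,1) count=5: revealed 1 new [(3,1)] -> total=10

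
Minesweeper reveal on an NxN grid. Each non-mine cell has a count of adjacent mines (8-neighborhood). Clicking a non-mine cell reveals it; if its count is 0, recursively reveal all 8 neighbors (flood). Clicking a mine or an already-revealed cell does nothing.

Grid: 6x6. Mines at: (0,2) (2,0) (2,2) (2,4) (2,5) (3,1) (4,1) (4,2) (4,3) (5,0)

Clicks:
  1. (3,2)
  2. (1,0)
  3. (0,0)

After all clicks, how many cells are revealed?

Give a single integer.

Click 1 (3,2) count=5: revealed 1 new [(3,2)] -> total=1
Click 2 (1,0) count=1: revealed 1 new [(1,0)] -> total=2
Click 3 (0,0) count=0: revealed 3 new [(0,0) (0,1) (1,1)] -> total=5

Answer: 5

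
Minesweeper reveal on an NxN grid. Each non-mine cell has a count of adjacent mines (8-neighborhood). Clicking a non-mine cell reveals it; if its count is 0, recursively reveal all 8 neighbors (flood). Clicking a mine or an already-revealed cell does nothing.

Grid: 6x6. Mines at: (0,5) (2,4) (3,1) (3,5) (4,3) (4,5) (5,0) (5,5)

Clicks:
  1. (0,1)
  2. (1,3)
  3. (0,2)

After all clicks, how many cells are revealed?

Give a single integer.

Click 1 (0,1) count=0: revealed 14 new [(0,0) (0,1) (0,2) (0,3) (0,4) (1,0) (1,1) (1,2) (1,3) (1,4) (2,0) (2,1) (2,2) (2,3)] -> total=14
Click 2 (1,3) count=1: revealed 0 new [(none)] -> total=14
Click 3 (0,2) count=0: revealed 0 new [(none)] -> total=14

Answer: 14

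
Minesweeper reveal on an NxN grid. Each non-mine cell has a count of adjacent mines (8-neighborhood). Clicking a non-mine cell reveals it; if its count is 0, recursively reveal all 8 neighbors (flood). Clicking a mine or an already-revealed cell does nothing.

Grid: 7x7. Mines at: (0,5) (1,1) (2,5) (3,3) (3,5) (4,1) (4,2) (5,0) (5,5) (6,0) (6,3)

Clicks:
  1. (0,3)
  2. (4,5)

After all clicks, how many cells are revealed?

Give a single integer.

Click 1 (0,3) count=0: revealed 9 new [(0,2) (0,3) (0,4) (1,2) (1,3) (1,4) (2,2) (2,3) (2,4)] -> total=9
Click 2 (4,5) count=2: revealed 1 new [(4,5)] -> total=10

Answer: 10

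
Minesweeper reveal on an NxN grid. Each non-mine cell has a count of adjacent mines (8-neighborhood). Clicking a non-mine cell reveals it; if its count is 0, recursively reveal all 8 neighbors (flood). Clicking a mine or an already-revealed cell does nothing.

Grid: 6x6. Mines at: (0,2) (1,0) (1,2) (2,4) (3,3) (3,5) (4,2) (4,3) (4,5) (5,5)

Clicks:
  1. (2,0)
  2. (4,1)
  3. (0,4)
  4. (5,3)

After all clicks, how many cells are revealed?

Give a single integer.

Answer: 9

Derivation:
Click 1 (2,0) count=1: revealed 1 new [(2,0)] -> total=1
Click 2 (4,1) count=1: revealed 1 new [(4,1)] -> total=2
Click 3 (0,4) count=0: revealed 6 new [(0,3) (0,4) (0,5) (1,3) (1,4) (1,5)] -> total=8
Click 4 (5,3) count=2: revealed 1 new [(5,3)] -> total=9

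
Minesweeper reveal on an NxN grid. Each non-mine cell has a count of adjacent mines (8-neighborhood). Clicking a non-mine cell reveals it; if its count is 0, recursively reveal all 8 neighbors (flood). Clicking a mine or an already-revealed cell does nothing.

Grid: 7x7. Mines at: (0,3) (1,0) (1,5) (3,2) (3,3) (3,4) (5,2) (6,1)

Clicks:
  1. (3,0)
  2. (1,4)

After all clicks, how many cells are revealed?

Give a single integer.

Click 1 (3,0) count=0: revealed 8 new [(2,0) (2,1) (3,0) (3,1) (4,0) (4,1) (5,0) (5,1)] -> total=8
Click 2 (1,4) count=2: revealed 1 new [(1,4)] -> total=9

Answer: 9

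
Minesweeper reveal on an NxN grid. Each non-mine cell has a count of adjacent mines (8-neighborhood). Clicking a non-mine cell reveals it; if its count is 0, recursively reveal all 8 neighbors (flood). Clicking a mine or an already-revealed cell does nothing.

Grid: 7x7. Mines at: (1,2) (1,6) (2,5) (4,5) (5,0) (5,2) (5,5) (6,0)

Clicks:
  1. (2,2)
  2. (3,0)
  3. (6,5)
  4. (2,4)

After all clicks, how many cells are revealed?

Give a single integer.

Answer: 20

Derivation:
Click 1 (2,2) count=1: revealed 1 new [(2,2)] -> total=1
Click 2 (3,0) count=0: revealed 18 new [(0,0) (0,1) (1,0) (1,1) (2,0) (2,1) (2,3) (2,4) (3,0) (3,1) (3,2) (3,3) (3,4) (4,0) (4,1) (4,2) (4,3) (4,4)] -> total=19
Click 3 (6,5) count=1: revealed 1 new [(6,5)] -> total=20
Click 4 (2,4) count=1: revealed 0 new [(none)] -> total=20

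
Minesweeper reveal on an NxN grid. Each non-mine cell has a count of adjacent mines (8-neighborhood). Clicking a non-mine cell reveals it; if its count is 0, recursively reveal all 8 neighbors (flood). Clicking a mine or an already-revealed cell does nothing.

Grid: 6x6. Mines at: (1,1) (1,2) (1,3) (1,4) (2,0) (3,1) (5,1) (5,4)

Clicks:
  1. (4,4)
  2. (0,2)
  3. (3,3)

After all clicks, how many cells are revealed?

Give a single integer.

Click 1 (4,4) count=1: revealed 1 new [(4,4)] -> total=1
Click 2 (0,2) count=3: revealed 1 new [(0,2)] -> total=2
Click 3 (3,3) count=0: revealed 11 new [(2,2) (2,3) (2,4) (2,5) (3,2) (3,3) (3,4) (3,5) (4,2) (4,3) (4,5)] -> total=13

Answer: 13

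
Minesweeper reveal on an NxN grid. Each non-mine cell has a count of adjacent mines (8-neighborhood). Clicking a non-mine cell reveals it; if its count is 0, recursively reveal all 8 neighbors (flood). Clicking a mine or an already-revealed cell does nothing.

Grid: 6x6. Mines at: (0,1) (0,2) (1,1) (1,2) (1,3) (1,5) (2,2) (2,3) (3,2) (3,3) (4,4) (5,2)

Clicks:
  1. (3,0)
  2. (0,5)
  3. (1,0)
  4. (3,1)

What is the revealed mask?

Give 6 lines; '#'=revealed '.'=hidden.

Answer: .....#
#.....
##....
##....
##....
##....

Derivation:
Click 1 (3,0) count=0: revealed 8 new [(2,0) (2,1) (3,0) (3,1) (4,0) (4,1) (5,0) (5,1)] -> total=8
Click 2 (0,5) count=1: revealed 1 new [(0,5)] -> total=9
Click 3 (1,0) count=2: revealed 1 new [(1,0)] -> total=10
Click 4 (3,1) count=2: revealed 0 new [(none)] -> total=10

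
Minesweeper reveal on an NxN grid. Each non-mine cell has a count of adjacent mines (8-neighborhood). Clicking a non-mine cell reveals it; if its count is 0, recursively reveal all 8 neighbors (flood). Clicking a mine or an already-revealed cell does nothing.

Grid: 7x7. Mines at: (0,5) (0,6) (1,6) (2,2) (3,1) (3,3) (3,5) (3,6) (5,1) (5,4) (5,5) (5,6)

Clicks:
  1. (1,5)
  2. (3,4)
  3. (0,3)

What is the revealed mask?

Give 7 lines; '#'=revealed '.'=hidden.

Click 1 (1,5) count=3: revealed 1 new [(1,5)] -> total=1
Click 2 (3,4) count=2: revealed 1 new [(3,4)] -> total=2
Click 3 (0,3) count=0: revealed 12 new [(0,0) (0,1) (0,2) (0,3) (0,4) (1,0) (1,1) (1,2) (1,3) (1,4) (2,0) (2,1)] -> total=14

Answer: #####..
######.
##.....
....#..
.......
.......
.......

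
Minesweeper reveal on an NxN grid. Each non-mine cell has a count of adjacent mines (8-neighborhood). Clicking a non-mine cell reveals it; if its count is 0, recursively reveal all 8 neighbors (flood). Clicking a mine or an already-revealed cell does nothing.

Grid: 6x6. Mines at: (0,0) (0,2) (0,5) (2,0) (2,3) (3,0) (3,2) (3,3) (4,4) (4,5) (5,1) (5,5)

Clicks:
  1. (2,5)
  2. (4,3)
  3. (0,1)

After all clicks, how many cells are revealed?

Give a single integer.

Answer: 8

Derivation:
Click 1 (2,5) count=0: revealed 6 new [(1,4) (1,5) (2,4) (2,5) (3,4) (3,5)] -> total=6
Click 2 (4,3) count=3: revealed 1 new [(4,3)] -> total=7
Click 3 (0,1) count=2: revealed 1 new [(0,1)] -> total=8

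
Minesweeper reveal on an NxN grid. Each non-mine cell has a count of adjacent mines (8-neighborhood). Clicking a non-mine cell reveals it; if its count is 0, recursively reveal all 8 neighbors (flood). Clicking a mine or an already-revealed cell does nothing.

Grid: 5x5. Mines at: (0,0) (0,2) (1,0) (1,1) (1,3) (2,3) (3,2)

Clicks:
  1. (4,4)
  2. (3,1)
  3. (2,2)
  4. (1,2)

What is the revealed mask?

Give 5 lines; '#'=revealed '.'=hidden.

Click 1 (4,4) count=0: revealed 4 new [(3,3) (3,4) (4,3) (4,4)] -> total=4
Click 2 (3,1) count=1: revealed 1 new [(3,1)] -> total=5
Click 3 (2,2) count=4: revealed 1 new [(2,2)] -> total=6
Click 4 (1,2) count=4: revealed 1 new [(1,2)] -> total=7

Answer: .....
..#..
..#..
.#.##
...##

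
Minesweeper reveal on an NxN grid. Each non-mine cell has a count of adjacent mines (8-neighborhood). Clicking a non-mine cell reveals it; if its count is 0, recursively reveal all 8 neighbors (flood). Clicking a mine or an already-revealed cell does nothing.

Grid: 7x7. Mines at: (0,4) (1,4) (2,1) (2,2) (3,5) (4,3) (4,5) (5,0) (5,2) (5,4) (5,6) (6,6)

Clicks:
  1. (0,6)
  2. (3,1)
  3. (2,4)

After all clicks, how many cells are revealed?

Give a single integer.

Answer: 8

Derivation:
Click 1 (0,6) count=0: revealed 6 new [(0,5) (0,6) (1,5) (1,6) (2,5) (2,6)] -> total=6
Click 2 (3,1) count=2: revealed 1 new [(3,1)] -> total=7
Click 3 (2,4) count=2: revealed 1 new [(2,4)] -> total=8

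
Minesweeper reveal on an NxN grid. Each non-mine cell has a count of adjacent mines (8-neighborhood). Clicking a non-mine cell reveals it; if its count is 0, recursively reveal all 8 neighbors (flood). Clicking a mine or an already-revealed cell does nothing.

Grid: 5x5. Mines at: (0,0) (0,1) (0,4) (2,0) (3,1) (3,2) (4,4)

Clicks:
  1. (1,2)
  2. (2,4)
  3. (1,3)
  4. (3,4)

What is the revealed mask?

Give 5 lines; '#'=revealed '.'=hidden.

Answer: .....
..###
...##
...##
.....

Derivation:
Click 1 (1,2) count=1: revealed 1 new [(1,2)] -> total=1
Click 2 (2,4) count=0: revealed 6 new [(1,3) (1,4) (2,3) (2,4) (3,3) (3,4)] -> total=7
Click 3 (1,3) count=1: revealed 0 new [(none)] -> total=7
Click 4 (3,4) count=1: revealed 0 new [(none)] -> total=7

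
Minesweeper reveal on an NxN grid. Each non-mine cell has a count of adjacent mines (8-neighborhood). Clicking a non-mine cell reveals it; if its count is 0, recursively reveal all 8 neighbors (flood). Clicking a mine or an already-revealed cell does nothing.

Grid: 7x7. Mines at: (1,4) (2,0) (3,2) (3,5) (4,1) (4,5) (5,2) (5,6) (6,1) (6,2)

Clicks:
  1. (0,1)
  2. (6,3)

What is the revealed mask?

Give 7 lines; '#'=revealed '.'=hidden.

Answer: ####...
####...
.###...
.......
.......
.......
...#...

Derivation:
Click 1 (0,1) count=0: revealed 11 new [(0,0) (0,1) (0,2) (0,3) (1,0) (1,1) (1,2) (1,3) (2,1) (2,2) (2,3)] -> total=11
Click 2 (6,3) count=2: revealed 1 new [(6,3)] -> total=12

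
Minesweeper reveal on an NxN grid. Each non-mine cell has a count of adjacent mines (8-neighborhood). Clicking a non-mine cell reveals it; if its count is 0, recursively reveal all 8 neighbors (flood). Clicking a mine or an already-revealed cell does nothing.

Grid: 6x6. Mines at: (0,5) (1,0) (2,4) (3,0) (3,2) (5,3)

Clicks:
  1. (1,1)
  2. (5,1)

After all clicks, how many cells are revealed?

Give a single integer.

Click 1 (1,1) count=1: revealed 1 new [(1,1)] -> total=1
Click 2 (5,1) count=0: revealed 6 new [(4,0) (4,1) (4,2) (5,0) (5,1) (5,2)] -> total=7

Answer: 7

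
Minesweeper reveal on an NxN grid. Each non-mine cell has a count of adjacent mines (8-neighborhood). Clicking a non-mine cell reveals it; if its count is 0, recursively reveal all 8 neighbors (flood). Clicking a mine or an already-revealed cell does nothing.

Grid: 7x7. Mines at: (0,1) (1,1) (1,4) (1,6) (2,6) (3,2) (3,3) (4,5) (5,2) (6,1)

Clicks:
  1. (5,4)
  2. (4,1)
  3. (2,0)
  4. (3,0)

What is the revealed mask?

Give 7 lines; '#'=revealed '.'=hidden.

Click 1 (5,4) count=1: revealed 1 new [(5,4)] -> total=1
Click 2 (4,1) count=2: revealed 1 new [(4,1)] -> total=2
Click 3 (2,0) count=1: revealed 1 new [(2,0)] -> total=3
Click 4 (3,0) count=0: revealed 6 new [(2,1) (3,0) (3,1) (4,0) (5,0) (5,1)] -> total=9

Answer: .......
.......
##.....
##.....
##.....
##..#..
.......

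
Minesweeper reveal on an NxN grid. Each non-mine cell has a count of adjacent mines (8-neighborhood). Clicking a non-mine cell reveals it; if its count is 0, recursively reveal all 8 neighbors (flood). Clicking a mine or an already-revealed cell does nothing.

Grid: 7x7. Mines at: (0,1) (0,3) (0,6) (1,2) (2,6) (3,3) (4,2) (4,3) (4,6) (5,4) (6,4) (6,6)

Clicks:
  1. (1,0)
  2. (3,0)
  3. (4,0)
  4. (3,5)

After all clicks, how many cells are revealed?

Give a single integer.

Click 1 (1,0) count=1: revealed 1 new [(1,0)] -> total=1
Click 2 (3,0) count=0: revealed 15 new [(1,1) (2,0) (2,1) (3,0) (3,1) (4,0) (4,1) (5,0) (5,1) (5,2) (5,3) (6,0) (6,1) (6,2) (6,3)] -> total=16
Click 3 (4,0) count=0: revealed 0 new [(none)] -> total=16
Click 4 (3,5) count=2: revealed 1 new [(3,5)] -> total=17

Answer: 17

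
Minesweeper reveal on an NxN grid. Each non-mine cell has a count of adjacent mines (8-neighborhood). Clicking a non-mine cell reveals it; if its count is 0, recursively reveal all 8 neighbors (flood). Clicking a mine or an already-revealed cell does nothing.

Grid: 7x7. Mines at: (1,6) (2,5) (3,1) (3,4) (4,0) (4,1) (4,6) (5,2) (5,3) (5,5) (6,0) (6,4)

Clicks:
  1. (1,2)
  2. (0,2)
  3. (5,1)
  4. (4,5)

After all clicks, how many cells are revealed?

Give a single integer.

Answer: 19

Derivation:
Click 1 (1,2) count=0: revealed 17 new [(0,0) (0,1) (0,2) (0,3) (0,4) (0,5) (1,0) (1,1) (1,2) (1,3) (1,4) (1,5) (2,0) (2,1) (2,2) (2,3) (2,4)] -> total=17
Click 2 (0,2) count=0: revealed 0 new [(none)] -> total=17
Click 3 (5,1) count=4: revealed 1 new [(5,1)] -> total=18
Click 4 (4,5) count=3: revealed 1 new [(4,5)] -> total=19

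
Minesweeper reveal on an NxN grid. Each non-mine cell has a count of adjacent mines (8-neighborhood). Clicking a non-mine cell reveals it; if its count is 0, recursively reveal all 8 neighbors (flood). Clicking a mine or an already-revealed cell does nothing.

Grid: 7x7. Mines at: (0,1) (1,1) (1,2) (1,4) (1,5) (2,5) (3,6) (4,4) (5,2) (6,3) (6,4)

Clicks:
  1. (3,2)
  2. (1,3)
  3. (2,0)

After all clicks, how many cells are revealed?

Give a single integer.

Click 1 (3,2) count=0: revealed 16 new [(2,0) (2,1) (2,2) (2,3) (3,0) (3,1) (3,2) (3,3) (4,0) (4,1) (4,2) (4,3) (5,0) (5,1) (6,0) (6,1)] -> total=16
Click 2 (1,3) count=2: revealed 1 new [(1,3)] -> total=17
Click 3 (2,0) count=1: revealed 0 new [(none)] -> total=17

Answer: 17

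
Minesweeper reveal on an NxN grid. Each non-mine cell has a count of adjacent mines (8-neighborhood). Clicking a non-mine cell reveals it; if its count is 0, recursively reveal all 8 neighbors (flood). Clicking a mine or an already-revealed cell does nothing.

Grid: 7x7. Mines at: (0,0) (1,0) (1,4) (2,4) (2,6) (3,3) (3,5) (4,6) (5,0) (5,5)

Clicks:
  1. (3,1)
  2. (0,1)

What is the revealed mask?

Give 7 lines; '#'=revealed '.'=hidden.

Click 1 (3,1) count=0: revealed 9 new [(2,0) (2,1) (2,2) (3,0) (3,1) (3,2) (4,0) (4,1) (4,2)] -> total=9
Click 2 (0,1) count=2: revealed 1 new [(0,1)] -> total=10

Answer: .#.....
.......
###....
###....
###....
.......
.......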